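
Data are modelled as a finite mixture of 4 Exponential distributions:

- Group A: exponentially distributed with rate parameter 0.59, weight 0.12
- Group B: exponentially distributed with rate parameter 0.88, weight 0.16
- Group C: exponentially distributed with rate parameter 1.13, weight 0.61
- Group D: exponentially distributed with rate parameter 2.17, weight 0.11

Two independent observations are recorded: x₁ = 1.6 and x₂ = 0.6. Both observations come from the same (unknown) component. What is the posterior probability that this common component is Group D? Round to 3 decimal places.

0.044

By Bayes' theorem, P(k | x) = π_k f_k(x) / Σ_j π_j f_j(x).
Since both observations come from the same component, the likelihood for component k is f_k(x₁)·f_k(x₂).
  L_A = [0.22955] × [0.414106] = 0.0950582
  L_B = [0.215276] × [0.519009] = 0.11173
  L_C = [0.185299] × [0.573623] = 0.106292
  L_D = [0.067389] × [0.590212] = 0.0397738
Prior × likelihood for each component:
  π_A·L_A = 0.12 × 0.0950582 = 0.011407
  π_B·L_B = 0.16 × 0.11173 = 0.0178769
  π_C·L_C = 0.61 × 0.106292 = 0.0648382
  π_D·L_D = 0.11 × 0.0397738 = 0.00437512
Sum: 0.011407 + 0.0178769 + 0.0648382 + 0.00437512 = 0.0984971
Responsibility of Group D: 0.00437512 / 0.0984971 ≈ 0.044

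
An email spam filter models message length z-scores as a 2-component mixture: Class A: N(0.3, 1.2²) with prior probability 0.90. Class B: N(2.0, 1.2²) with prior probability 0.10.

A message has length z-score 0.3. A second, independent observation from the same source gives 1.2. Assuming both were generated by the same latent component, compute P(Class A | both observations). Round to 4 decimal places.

0.9586

P(component k | x) = w_k·f_k(x) / marginal(x), where marginal(x) = Σ_j w_j·f_j(x).
Since both observations come from the same component, the likelihood for component k is f_k(x₁)·f_k(x₂).
  L_A = [0.332452] × [0.250948] = 0.0834281
  L_B = [0.121878] × [0.266207] = 0.0324448
Multiply by the mixture weights:
  w_A·L_A = 0.90 × 0.0834281 = 0.0750853
  w_B·L_B = 0.10 × 0.0324448 = 0.00324448
Marginal: 0.0750853 + 0.00324448 = 0.0783298
P(Class A | x₁,x₂) = 0.0750853 / 0.0783298 ≈ 0.9586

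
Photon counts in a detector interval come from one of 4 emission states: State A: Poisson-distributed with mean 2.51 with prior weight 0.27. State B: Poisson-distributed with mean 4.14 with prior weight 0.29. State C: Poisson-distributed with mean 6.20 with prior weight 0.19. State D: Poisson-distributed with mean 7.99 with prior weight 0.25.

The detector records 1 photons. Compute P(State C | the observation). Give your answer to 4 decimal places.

0.0309

P(component k | x) = w_k·f_k(x) / marginal(x), where marginal(x) = Σ_j w_j·f_j(x).
Component likelihoods at x = 1 photons:
  p_A = e^(−2.51)·2.51^1/1! = 0.203983
  p_B = e^(−4.14)·4.14^1/1! = 0.0659206
  p_C = e^(−6.20)·6.20^1/1! = 0.0125825
  p_D = e^(−7.99)·7.99^1/1! = 0.00270728
Multiply by the mixture weights:
  w_A·p_A = 0.27 × 0.203983 = 0.0550755
  w_B·p_B = 0.29 × 0.0659206 = 0.019117
  w_C·p_C = 0.19 × 0.0125825 = 0.00239067
  w_D·p_D = 0.25 × 0.00270728 = 0.000676821
Evidence: 0.0550755 + 0.019117 + 0.00239067 + 0.000676821 = 0.07726
P(State C | data) = 0.00239067 / 0.07726 ≈ 0.0309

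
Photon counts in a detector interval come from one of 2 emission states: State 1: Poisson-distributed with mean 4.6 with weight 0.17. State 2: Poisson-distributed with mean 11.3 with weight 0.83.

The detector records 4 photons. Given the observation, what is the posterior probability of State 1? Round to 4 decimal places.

0.8204

P(component k | x) = w_k·f_k(x) / marginal(x), where marginal(x) = Σ_j w_j·f_j(x).
Evaluate each component's likelihood at the observed value:
  p_1 = e^(−4.6)·4.6^4/4! = 0.187528
  p_2 = e^(−11.3)·11.3^4/4! = 0.00840572
Prior × likelihood for each component:
  w_1·p_1 = 0.17 × 0.187528 = 0.0318797
  w_2·p_2 = 0.83 × 0.00840572 = 0.00697675
Denominator: 0.0318797 + 0.00697675 = 0.0388565
Responsibility of State 1: 0.0318797 / 0.0388565 ≈ 0.8204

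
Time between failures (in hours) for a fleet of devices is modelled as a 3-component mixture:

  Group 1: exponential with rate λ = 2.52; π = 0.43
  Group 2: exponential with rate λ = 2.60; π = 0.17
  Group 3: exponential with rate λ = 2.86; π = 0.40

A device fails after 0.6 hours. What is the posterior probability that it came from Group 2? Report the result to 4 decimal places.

0.1728

By Bayes' theorem, P(k | x) = P(Z=k) f_k(x) / Σ_j P(Z=j) f_j(x).
Exponential densities:
  p_1 = 2.52·e^(−2.52·0.6) = 2.52·e^(−1.5120) = 0.555581
  p_2 = 2.60·e^(−2.60·0.6) = 2.60·e^(−1.5600) = 0.546354
  p_3 = 2.86·e^(−2.86·0.6) = 2.86·e^(−1.7160) = 0.514182
Weight by the priors:
  P(Z=1)·p_1 = 0.43 × 0.555581 = 0.2389
  P(Z=2)·p_2 = 0.17 × 0.546354 = 0.0928801
  P(Z=3)·p_3 = 0.40 × 0.514182 = 0.205673
Denominator: 0.2389 + 0.0928801 + 0.205673 = 0.537453
P(Group 2 | data) = 0.0928801 / 0.537453 ≈ 0.1728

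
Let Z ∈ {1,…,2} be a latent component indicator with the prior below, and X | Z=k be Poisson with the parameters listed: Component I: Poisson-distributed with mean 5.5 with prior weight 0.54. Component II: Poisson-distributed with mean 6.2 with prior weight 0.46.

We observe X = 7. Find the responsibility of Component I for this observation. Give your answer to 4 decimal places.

Posterior ∝ prior × likelihood, so P(k | x) ∝ π_k f_k(x); normalise over all components.
Component likelihoods at x = 7:
  f_I = e^(−5.5)·5.5^7/7! = 0.123449
  f_II = e^(−6.2)·6.2^7/7! = 0.141803
Weight by the priors:
  π_I·f_I = 0.54 × 0.123449 = 0.0666626
  π_II·f_II = 0.46 × 0.141803 = 0.0652294
Sum: 0.0666626 + 0.0652294 = 0.131892
So the posterior for Component I is 0.0666626 / 0.131892 ≈ 0.5054.

0.5054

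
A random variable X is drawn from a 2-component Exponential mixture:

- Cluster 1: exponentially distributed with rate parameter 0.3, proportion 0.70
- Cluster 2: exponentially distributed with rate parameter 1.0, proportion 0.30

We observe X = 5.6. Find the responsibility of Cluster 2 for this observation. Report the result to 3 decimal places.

0.028

Apply Bayes' rule: the posterior for each component is proportional to its prior times its likelihood at x.
Exponential densities:
  f_1 = 0.3·e^(−0.3·5.6) = 0.3·e^(−1.6800) = 0.0559122
  f_2 = 1.0·e^(−1.0·5.6) = 1.0·e^(−5.6000) = 0.00369786
Prior × likelihood for each component:
  w_1·f_1 = 0.70 × 0.0559122 = 0.0391385
  w_2·f_2 = 0.30 × 0.00369786 = 0.00110936
Evidence: 0.0391385 + 0.00110936 = 0.0402479
So the posterior for Cluster 2 is 0.00110936 / 0.0402479 ≈ 0.028.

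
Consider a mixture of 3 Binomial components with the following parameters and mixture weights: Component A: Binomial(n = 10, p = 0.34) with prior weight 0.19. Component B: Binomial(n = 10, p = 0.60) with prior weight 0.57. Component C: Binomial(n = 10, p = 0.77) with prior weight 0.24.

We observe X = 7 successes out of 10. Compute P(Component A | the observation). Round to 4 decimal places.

Apply Bayes' rule: the posterior for each component is proportional to its prior times its likelihood at x.
Binomial probabilities:
  L_A = C(10,7)·0.34^7·0.66^3 = 120·0.000525234·0.287496 = 0.0181203
  L_B = C(10,7)·0.60^7·0.40^3 = 120·0.0279936·0.064 = 0.214991
  L_C = C(10,7)·0.77^7·0.23^3 = 120·0.160485·0.012167 = 0.234315
Multiply by the mixture weights:
  w_A·L_A = 0.19 × 0.0181203 = 0.00344286
  w_B·L_B = 0.57 × 0.214991 = 0.122545
  w_C·L_C = 0.24 × 0.234315 = 0.0562356
Sum: 0.00344286 + 0.122545 + 0.0562356 = 0.182223
P(Component A | 7 successes out of 10) = 0.00344286 / 0.182223 ≈ 0.0189

0.0189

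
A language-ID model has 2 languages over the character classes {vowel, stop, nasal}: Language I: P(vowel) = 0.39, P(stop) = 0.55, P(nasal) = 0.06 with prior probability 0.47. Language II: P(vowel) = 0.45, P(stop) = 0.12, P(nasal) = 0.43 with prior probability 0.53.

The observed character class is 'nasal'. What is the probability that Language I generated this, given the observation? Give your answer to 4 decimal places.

0.1101

Posterior ∝ prior × likelihood, so P(k | x) ∝ w_k f_k(x); normalise over all components.
Component likelihoods at x = 'nasal':
  f_I = 0.06
  f_II = 0.43
Multiply by the mixture weights:
  w_I·f_I = 0.47 × 0.06 = 0.0282
  w_II·f_II = 0.53 × 0.43 = 0.2279
Marginal: 0.0282 + 0.2279 = 0.2561
P(Language I | x) ≈ 0.1101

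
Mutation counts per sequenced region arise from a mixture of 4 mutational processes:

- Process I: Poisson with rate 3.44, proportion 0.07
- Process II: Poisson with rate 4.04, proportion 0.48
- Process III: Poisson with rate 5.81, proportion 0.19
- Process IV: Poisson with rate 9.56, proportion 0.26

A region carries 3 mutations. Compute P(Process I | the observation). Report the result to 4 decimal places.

0.1177

P(component k | x) = π_k·f_k(x) / marginal(x), where marginal(x) = Σ_j π_j·f_j(x).
Poisson probabilities:
  p_I = e^(−3.44)·3.44^3/3! = 0.217546
  p_II = e^(−4.04)·4.04^3/3! = 0.193394
  p_III = e^(−5.81)·5.81^3/3! = 0.0979775
  p_IV = e^(−9.56)·9.56^3/3! = 0.0102652
Weight by the priors:
  π_I·p_I = 0.07 × 0.217546 = 0.0152282
  π_II·p_II = 0.48 × 0.193394 = 0.0928292
  π_III·p_III = 0.19 × 0.0979775 = 0.0186157
  π_IV·p_IV = 0.26 × 0.0102652 = 0.00266895
Normaliser: 0.0152282 + 0.0928292 + 0.0186157 + 0.00266895 = 0.129342
So the posterior for Process I is 0.0152282 / 0.129342 ≈ 0.1177.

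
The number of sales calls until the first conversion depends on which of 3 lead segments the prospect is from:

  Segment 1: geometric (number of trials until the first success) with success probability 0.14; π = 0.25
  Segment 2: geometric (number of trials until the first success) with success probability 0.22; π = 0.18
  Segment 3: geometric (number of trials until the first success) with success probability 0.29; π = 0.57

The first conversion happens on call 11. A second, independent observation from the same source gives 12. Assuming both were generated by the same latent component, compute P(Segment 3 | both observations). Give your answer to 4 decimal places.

0.1245

Posterior ∝ prior × likelihood, so P(k | x) ∝ π_k f_k(x); normalise over all components.
Since both observations come from the same component, the likelihood for component k is f_k(x₁)·f_k(x₂).
  f_1 = [0.14·(1−0.14)^10 = 0.14·0.221302 = 0.0309822] × [0.0266447] = 0.000825512
  f_2 = [0.22·(1−0.22)^10 = 0.22·0.0833578 = 0.0183387] × [0.0143042] = 0.00026232
  f_3 = [0.29·(1−0.29)^10 = 0.29·0.0325524 = 0.00944021] × [0.00670255] = 6.32734e-05
Unnormalised posteriors:
  π_1·f_1 = 0.25 × 0.000825512 = 0.000206378
  π_2·f_2 = 0.18 × 0.00026232 = 4.72177e-05
  π_3·f_3 = 0.57 × 6.32734e-05 = 3.60659e-05
Normaliser: 0.000206378 + 4.72177e-05 + 3.60659e-05 = 0.000289662
Responsibility of Segment 3: 3.60659e-05 / 0.000289662 ≈ 0.1245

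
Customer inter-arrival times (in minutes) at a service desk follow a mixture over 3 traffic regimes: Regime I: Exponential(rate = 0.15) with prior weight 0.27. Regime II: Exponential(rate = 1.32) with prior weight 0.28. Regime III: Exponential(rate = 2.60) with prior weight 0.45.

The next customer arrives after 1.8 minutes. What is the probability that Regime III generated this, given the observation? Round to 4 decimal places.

0.1426

Posterior ∝ prior × likelihood, so P(k | x) ∝ w_k f_k(x); normalise over all components.
Evaluate each component's likelihood at the observed value:
  p_I = 0.114507
  p_II = 0.122656
  p_III = 0.0241254
Multiply by the mixture weights:
  w_I·p_I = 0.27 × 0.114507 = 0.0309169
  w_II·p_II = 0.28 × 0.122656 = 0.0343438
  w_III·p_III = 0.45 × 0.0241254 = 0.0108564
Sum: 0.0309169 + 0.0343438 + 0.0108564 = 0.0761171
P(Regime III | x) = 0.0108564 / 0.0761171 ≈ 0.1426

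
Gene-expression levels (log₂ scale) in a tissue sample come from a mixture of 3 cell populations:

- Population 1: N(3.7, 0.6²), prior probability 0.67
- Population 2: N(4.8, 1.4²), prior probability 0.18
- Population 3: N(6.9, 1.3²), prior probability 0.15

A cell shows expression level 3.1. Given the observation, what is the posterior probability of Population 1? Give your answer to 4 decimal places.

0.9147

By Bayes' theorem, P(k | x) = π_k f_k(x) / Σ_j π_j f_j(x).
Evaluate each component's likelihood at the observed value:
  L_1 = (1/(0.6·√(2π)))·exp(−(3.1−3.7)²/(2·0.6²)) = 0.664904·exp(-0.50000) = 0.403285
  L_2 = (1/(1.4·√(2π)))·exp(−(3.1−4.8)²/(2·1.4²)) = 0.284959·exp(-0.73724) = 0.136333
  L_3 = (1/(1.3·√(2π)))·exp(−(3.1−6.9)²/(2·1.3²)) = 0.306879·exp(-4.27219) = 0.00428133
Multiply by the mixture weights:
  π_1·L_1 = 0.67 × 0.403285 = 0.270201
  π_2·L_2 = 0.18 × 0.136333 = 0.0245399
  π_3·L_3 = 0.15 × 0.00428133 = 0.000642199
Sum: 0.270201 + 0.0245399 + 0.000642199 = 0.295383
P(Population 1 | 3.1) ≈ 0.9147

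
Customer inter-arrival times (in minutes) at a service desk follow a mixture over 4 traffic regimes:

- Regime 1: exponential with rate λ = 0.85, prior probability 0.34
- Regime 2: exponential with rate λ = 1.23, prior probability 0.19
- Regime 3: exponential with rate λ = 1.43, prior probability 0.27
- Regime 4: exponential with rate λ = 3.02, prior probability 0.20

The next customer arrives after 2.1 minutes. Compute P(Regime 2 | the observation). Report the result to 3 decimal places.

0.204

The responsibility of component k is π_k f_k(x) divided by Σ_j π_j f_j(x).
Exponential densities:
  f_1 = 0.85·e^(−0.85·2.1) = 0.85·e^(−1.7850) = 0.142628
  f_2 = 1.23·e^(−1.23·2.1) = 1.23·e^(−2.5830) = 0.0929228
  f_3 = 1.43·e^(−1.43·2.1) = 1.43·e^(−3.0030) = 0.0709822
  f_4 = 3.02·e^(−3.02·2.1) = 3.02·e^(−6.3420) = 0.00531755
Weight by the priors:
  π_1·f_1 = 0.34 × 0.142628 = 0.0484934
  π_2·f_2 = 0.19 × 0.0929228 = 0.0176553
  π_3·f_3 = 0.27 × 0.0709822 = 0.0191652
  π_4·f_4 = 0.20 × 0.00531755 = 0.00106351
Denominator: 0.0484934 + 0.0176553 + 0.0191652 + 0.00106351 = 0.0863774
P(Regime 2 | 2.1 minutes) = 0.0176553 / 0.0863774 ≈ 0.204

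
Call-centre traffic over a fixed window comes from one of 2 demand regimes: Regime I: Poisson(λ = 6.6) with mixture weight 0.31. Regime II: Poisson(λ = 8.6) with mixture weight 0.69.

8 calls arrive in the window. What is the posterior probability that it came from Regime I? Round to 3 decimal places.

Posterior ∝ prior × likelihood, so P(k | x) ∝ π_k f_k(x); normalise over all components.
Component likelihoods at x = 8 calls:
  f_I = 0.121475
  f_II = 0.136626
Unnormalised posteriors:
  π_I·f_I = 0.31 × 0.121475 = 0.0376573
  π_II·f_II = 0.69 × 0.136626 = 0.0942722
Denominator: 0.0376573 + 0.0942722 = 0.131929
So the posterior for Regime I is 0.0376573 / 0.131929 ≈ 0.285.

0.285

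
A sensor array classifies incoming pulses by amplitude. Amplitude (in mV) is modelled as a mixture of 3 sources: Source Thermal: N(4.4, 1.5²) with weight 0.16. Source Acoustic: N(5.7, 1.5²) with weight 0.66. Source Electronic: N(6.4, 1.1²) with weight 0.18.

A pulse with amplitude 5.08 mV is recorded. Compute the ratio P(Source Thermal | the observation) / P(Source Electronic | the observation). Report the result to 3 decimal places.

Posterior odds = (w_i f_i(x)) / (w_j f_j(x)); the normalising sum cancels.
Component likelihoods at x = 5.08 mV:
  L_Thermal = 0.23999
  L_Acoustic = 0.244186
  L_Electronic = 0.176533
Posterior odds = (w_Thermal·L_Thermal) / (w_Electronic·L_Electronic) = (0.16·0.23999) / (0.18·0.176533) = 0.0383984 / 0.0317759 ≈ 1.208

1.208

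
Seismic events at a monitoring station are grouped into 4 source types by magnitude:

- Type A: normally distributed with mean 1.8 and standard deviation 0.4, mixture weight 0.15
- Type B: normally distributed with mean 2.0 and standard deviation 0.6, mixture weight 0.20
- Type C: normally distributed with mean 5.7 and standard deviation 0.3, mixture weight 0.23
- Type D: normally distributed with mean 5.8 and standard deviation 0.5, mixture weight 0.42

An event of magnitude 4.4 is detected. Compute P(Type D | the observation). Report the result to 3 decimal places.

P(component k | x) = π_k·f_k(x) / marginal(x), where marginal(x) = Σ_j π_j·f_j(x).
Evaluate each component's likelihood at the observed value:
  p_A = 6.67389e-10
  p_B = 0.00022305
  p_C = 0.000111236
  p_D = 0.0158309
Weight by the priors:
  π_A·p_A = 0.15 × 6.67389e-10 = 1.00108e-10
  π_B·p_B = 0.20 × 0.00022305 = 4.46101e-05
  π_C·p_C = 0.23 × 0.000111236 = 2.55843e-05
  π_D·p_D = 0.42 × 0.0158309 = 0.00664898
Sum: 1.00108e-10 + 4.46101e-05 + 2.55843e-05 + 0.00664898 = 0.00671917
P(Type D | data) = 0.00664898 / 0.00671917 ≈ 0.990

0.990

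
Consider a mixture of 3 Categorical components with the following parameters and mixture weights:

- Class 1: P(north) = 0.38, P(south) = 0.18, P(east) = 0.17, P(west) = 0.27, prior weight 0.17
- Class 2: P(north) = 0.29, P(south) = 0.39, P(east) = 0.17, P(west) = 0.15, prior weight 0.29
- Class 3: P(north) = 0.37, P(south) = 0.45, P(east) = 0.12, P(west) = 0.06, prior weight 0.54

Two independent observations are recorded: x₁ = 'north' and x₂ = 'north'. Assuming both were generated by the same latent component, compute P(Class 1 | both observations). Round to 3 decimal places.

Apply Bayes' rule: the posterior for each component is proportional to its prior times its likelihood at x.
Since both observations come from the same component, the likelihood for component k is f_k(x₁)·f_k(x₂).
  f_1 = [0.38] × [0.38] = 0.1444
  f_2 = [0.29] × [0.29] = 0.0841
  f_3 = [0.37] × [0.37] = 0.1369
Prior × likelihood for each component:
  P(Z=1)·f_1 = 0.17 × 0.1444 = 0.024548
  P(Z=2)·f_2 = 0.29 × 0.0841 = 0.024389
  P(Z=3)·f_3 = 0.54 × 0.1369 = 0.073926
Evidence: 0.024548 + 0.024389 + 0.073926 = 0.122863
P(Class 1 | data) = 0.024548 / 0.122863 ≈ 0.200

0.200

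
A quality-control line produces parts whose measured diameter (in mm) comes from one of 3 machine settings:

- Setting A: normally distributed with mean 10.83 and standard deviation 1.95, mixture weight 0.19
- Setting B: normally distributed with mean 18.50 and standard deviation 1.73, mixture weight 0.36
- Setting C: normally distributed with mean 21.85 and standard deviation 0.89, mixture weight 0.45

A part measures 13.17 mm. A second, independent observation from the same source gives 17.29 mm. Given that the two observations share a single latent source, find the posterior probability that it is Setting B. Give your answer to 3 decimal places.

By Bayes' theorem, P(k | x) = π_k f_k(x) / Σ_j π_j f_j(x).
Since both observations come from the same component, the likelihood for component k is f_k(x₁)·f_k(x₂).
  L_A = [(1/(1.95·√(2π)))·exp(−(13.17−10.83)²/(2·1.95²)) = 0.204586·exp(-0.72000) = 0.0995826] × [0.000846705] = 8.43171e-05
  L_B = [(1/(1.73·√(2π)))·exp(−(13.17−18.50)²/(2·1.73²)) = 0.230602·exp(-4.74605) = 0.002003] × [0.180567] = 0.000361675
  L_C = [(1/(0.89·√(2π)))·exp(−(13.17−21.85)²/(2·0.89²)) = 0.448250·exp(-47.55864) = 9.93263e-22] × [8.93589e-07] = 8.87569e-28
Weight by the priors:
  π_A·L_A = 0.19 × 8.43171e-05 = 1.60203e-05
  π_B·L_B = 0.36 × 0.000361675 = 0.000130203
  π_C·L_C = 0.45 × 8.87569e-28 = 3.99406e-28
Denominator: 1.60203e-05 + 0.000130203 + 3.99406e-28 = 0.000146223
Responsibility of Setting B: 0.000130203 / 0.000146223 ≈ 0.890

0.890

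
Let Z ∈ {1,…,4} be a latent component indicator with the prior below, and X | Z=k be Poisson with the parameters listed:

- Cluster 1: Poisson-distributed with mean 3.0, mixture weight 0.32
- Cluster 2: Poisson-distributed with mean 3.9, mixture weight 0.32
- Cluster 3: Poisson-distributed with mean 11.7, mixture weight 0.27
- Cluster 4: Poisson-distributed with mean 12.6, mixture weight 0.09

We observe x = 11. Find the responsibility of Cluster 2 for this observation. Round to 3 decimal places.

0.012

P(component k | x) = π_k·f_k(x) / marginal(x), where marginal(x) = Σ_j π_j·f_j(x).
Poisson probabilities:
  L_1 = 0.00022095
  L_2 = 0.00160993
  L_3 = 0.116854
  L_4 = 0.107352
Prior × likelihood for each component:
  π_1·L_1 = 0.32 × 0.00022095 = 7.07041e-05
  π_2·L_2 = 0.32 × 0.00160993 = 0.000515177
  π_3·L_3 = 0.27 × 0.116854 = 0.0315506
  π_4·L_4 = 0.09 × 0.107352 = 0.00966167
Denominator: 7.07041e-05 + 0.000515177 + 0.0315506 + 0.00966167 = 0.0417981
P(Cluster 2 | 11) ≈ 0.012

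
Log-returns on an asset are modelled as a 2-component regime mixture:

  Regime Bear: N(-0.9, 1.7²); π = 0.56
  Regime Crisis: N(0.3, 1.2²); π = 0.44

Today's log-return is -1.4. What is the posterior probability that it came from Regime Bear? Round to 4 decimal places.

By Bayes' theorem, P(k | x) = w_k f_k(x) / Σ_j w_j f_j(x).
Evaluate each component's likelihood at the observed value:
  p_Bear = (1/(1.7·√(2π)))·exp(−(-1.4−-0.9)²/(2·1.7²)) = 0.234672·exp(-0.04325) = 0.224738
  p_Crisis = (1/(1.2·√(2π)))·exp(−(-1.4−0.3)²/(2·1.2²)) = 0.332452·exp(-1.00347) = 0.121878
Weight by the priors:
  w_Bear·p_Bear = 0.56 × 0.224738 = 0.125853
  w_Crisis·p_Crisis = 0.44 × 0.121878 = 0.0536264
Denominator: 0.125853 + 0.0536264 = 0.17948
So the posterior for Regime Bear is 0.125853 / 0.17948 ≈ 0.7012.

0.7012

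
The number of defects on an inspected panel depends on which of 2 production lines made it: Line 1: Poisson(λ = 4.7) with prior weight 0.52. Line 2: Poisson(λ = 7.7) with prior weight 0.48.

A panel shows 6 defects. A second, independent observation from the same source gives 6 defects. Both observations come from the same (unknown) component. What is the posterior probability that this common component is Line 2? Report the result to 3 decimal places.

Posterior ∝ prior × likelihood, so P(k | x) ∝ π_k f_k(x); normalise over all components.
Since both observations come from the same component, the likelihood for component k is f_k(x₁)·f_k(x₂).
  f_1 = [0.136167] × [0.136167] = 0.0185413
  f_2 = [0.131082] × [0.131082] = 0.0171826
Unnormalised posteriors:
  π_1·f_1 = 0.52 × 0.0185413 = 0.0096415
  π_2·f_2 = 0.48 × 0.0171826 = 0.00824764
Normaliser: 0.0096415 + 0.00824764 = 0.0178891
So the posterior for Line 2 is 0.00824764 / 0.0178891 ≈ 0.461.

0.461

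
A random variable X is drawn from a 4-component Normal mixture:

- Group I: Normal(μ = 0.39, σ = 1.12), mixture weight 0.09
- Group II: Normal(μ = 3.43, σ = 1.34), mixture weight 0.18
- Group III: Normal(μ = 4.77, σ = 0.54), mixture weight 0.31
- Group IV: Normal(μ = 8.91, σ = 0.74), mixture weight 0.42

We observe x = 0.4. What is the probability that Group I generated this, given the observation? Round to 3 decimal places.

The responsibility of component k is P(Z=k) f_k(x) divided by Σ_j P(Z=j) f_j(x).
Component likelihoods at x = 0.4:
  f_I = (1/(1.12·√(2π)))·exp(−(0.4−0.39)²/(2·1.12²)) = 0.356198·exp(-0.00004) = 0.356184
  f_II = (1/(1.34·√(2π)))·exp(−(0.4−3.43)²/(2·1.34²)) = 0.297718·exp(-2.55650) = 0.0230957
  f_III = (1/(0.54·√(2π)))·exp(−(0.4−4.77)²/(2·0.54²)) = 0.738782·exp(-32.74503) = 4.44152e-15
  f_IV = (1/(0.74·√(2π)))·exp(−(0.4−8.91)²/(2·0.74²)) = 0.539111·exp(-66.12500) = 1.03266e-29
Prior × likelihood for each component:
  P(Z=I)·f_I = 0.09 × 0.356184 = 0.0320566
  P(Z=II)·f_II = 0.18 × 0.0230957 = 0.00415723
  P(Z=III)·f_III = 0.31 × 4.44152e-15 = 1.37687e-15
  P(Z=IV)·f_IV = 0.42 × 1.03266e-29 = 4.33716e-30
Marginal: 0.0320566 + 0.00415723 + 1.37687e-15 + 4.33716e-30 = 0.0362138
Responsibility of Group I: 0.0320566 / 0.0362138 ≈ 0.885

0.885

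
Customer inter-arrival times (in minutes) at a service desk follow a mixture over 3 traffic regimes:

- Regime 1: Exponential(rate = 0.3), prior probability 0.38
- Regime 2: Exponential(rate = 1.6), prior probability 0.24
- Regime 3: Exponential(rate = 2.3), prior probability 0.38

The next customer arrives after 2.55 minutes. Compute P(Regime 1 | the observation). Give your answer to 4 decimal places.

0.8553

P(component k | x) = w_k·f_k(x) / marginal(x), where marginal(x) = Σ_j w_j·f_j(x).
Exponential densities:
  p_1 = 0.3·e^(−0.3·2.55) = 0.3·e^(−0.7650) = 0.1396
  p_2 = 1.6·e^(−1.6·2.55) = 1.6·e^(−4.0800) = 0.0270519
  p_3 = 2.3·e^(−2.3·2.55) = 2.3·e^(−5.8650) = 0.00652515
Weight by the priors:
  w_1·p_1 = 0.38 × 0.1396 = 0.0530481
  w_2·p_2 = 0.24 × 0.0270519 = 0.00649247
  w_3·p_3 = 0.38 × 0.00652515 = 0.00247956
Marginal: 0.0530481 + 0.00649247 + 0.00247956 = 0.0620201
So the posterior for Regime 1 is 0.0530481 / 0.0620201 ≈ 0.8553.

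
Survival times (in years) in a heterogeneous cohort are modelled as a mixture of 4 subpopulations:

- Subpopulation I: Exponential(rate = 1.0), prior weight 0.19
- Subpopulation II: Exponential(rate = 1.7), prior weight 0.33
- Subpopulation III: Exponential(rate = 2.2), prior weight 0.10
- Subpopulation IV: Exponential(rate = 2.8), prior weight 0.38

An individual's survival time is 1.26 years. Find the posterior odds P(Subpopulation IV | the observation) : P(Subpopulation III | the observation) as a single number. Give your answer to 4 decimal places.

2.2709

Since P(k|x) ∝ w_k f_k(x), the posterior odds are w_i f_i(x) / (w_j f_j(x)).
Exponential densities:
  f_I = 0.283654
  f_II = 0.199614
  f_III = 0.137581
  f_IV = 0.082218
Posterior odds = (w_IV·f_IV) / (w_III·f_III) = (0.38·0.082218) / (0.10·0.137581) = 0.0312429 / 0.0137581 ≈ 2.2709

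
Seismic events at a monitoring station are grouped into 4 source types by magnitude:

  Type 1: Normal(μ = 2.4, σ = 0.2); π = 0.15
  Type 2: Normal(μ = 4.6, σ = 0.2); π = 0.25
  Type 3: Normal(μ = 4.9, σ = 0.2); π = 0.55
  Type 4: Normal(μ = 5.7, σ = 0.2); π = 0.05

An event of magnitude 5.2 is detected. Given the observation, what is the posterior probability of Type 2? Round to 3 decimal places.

0.015

Posterior ∝ prior × likelihood, so P(k | x) ∝ π_k f_k(x); normalise over all components.
Component likelihoods at x = 5.2:
  f_1 = (1/(0.2·√(2π)))·exp(−(5.2−2.4)²/(2·0.2²)) = 1.994711·exp(-98.00000) = 5.48303e-43
  f_2 = (1/(0.2·√(2π)))·exp(−(5.2−4.6)²/(2·0.2²)) = 1.994711·exp(-4.50000) = 0.0221592
  f_3 = (1/(0.2·√(2π)))·exp(−(5.2−4.9)²/(2·0.2²)) = 1.994711·exp(-1.12500) = 0.647588
  f_4 = (1/(0.2·√(2π)))·exp(−(5.2−5.7)²/(2·0.2²)) = 1.994711·exp(-3.12500) = 0.0876415
Unnormalised posteriors:
  π_1·f_1 = 0.15 × 5.48303e-43 = 8.22455e-44
  π_2·f_2 = 0.25 × 0.0221592 = 0.00553981
  π_3·f_3 = 0.55 × 0.647588 = 0.356173
  π_4·f_4 = 0.05 × 0.0876415 = 0.00438208
Evidence: 8.22455e-44 + 0.00553981 + 0.356173 + 0.00438208 = 0.366095
P(Type 2 | x) = 0.00553981 / 0.366095 ≈ 0.015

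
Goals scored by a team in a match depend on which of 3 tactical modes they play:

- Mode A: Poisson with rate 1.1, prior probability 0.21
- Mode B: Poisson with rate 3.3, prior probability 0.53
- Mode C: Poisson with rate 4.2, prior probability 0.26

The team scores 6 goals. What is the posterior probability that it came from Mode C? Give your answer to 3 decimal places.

0.458

Apply Bayes' rule: the posterior for each component is proportional to its prior times its likelihood at x.
Poisson probabilities:
  p_A = e^(−1.1)·1.1^6/6! = 0.00081903
  p_B = e^(−3.3)·3.3^6/6! = 0.0661575
  p_C = e^(−4.2)·4.2^6/6! = 0.114321
Weight by the priors:
  π_A·p_A = 0.21 × 0.00081903 = 0.000171996
  π_B·p_B = 0.53 × 0.0661575 = 0.0350635
  π_C·p_C = 0.26 × 0.114321 = 0.0297235
Denominator: 0.000171996 + 0.0350635 + 0.0297235 = 0.064959
P(Mode C | x) ≈ 0.458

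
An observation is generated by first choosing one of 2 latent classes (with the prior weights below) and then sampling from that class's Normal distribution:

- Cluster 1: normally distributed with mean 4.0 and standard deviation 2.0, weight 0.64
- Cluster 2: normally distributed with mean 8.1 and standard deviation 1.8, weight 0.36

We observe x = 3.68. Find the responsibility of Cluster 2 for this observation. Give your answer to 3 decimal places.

0.030

The responsibility of component k is π_k f_k(x) divided by Σ_j π_j f_j(x).
Normal densities:
  p_1 = (1/(2.0·√(2π)))·exp(−(3.68−4.0)²/(2·2.0²)) = 0.199471·exp(-0.01280) = 0.196934
  p_2 = (1/(1.8·√(2π)))·exp(−(3.68−8.1)²/(2·1.8²)) = 0.221635·exp(-3.01488) = 0.0108716
Unnormalised posteriors:
  π_1·p_1 = 0.64 × 0.196934 = 0.126038
  π_2·p_2 = 0.36 × 0.0108716 = 0.00391377
Sum: 0.126038 + 0.00391377 = 0.129952
P(Cluster 2 | x) = 0.00391377 / 0.129952 ≈ 0.030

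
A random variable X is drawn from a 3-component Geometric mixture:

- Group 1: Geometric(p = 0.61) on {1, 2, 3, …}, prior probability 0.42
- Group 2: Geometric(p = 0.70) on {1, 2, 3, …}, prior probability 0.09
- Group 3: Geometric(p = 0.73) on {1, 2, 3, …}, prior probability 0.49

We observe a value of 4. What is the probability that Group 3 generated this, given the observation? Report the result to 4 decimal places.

Posterior ∝ prior × likelihood, so P(k | x) ∝ w_k f_k(x); normalise over all components.
Evaluate each component's likelihood at the observed value:
  L_1 = 0.0361846
  L_2 = 0.0189
  L_3 = 0.0143686
Unnormalised posteriors:
  w_1·L_1 = 0.42 × 0.0361846 = 0.0151975
  w_2·L_2 = 0.09 × 0.0189 = 0.001701
  w_3·L_3 = 0.49 × 0.0143686 = 0.00704061
Denominator: 0.0151975 + 0.001701 + 0.00704061 = 0.0239391
Responsibility of Group 3: 0.00704061 / 0.0239391 ≈ 0.2941

0.2941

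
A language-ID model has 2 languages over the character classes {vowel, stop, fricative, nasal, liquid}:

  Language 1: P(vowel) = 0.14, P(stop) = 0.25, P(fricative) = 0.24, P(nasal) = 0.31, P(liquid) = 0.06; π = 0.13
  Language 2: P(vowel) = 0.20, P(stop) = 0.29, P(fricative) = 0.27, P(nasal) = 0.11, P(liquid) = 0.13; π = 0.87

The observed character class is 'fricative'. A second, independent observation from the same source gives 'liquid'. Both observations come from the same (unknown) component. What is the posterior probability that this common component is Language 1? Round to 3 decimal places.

0.058

P(component k | x) = w_k·f_k(x) / marginal(x), where marginal(x) = Σ_j w_j·f_j(x).
Since both observations come from the same component, the likelihood for component k is f_k(x₁)·f_k(x₂).
  p_1 = [0.24] × [0.06] = 0.0144
  p_2 = [0.27] × [0.13] = 0.0351
Multiply by the mixture weights:
  w_1·p_1 = 0.13 × 0.0144 = 0.001872
  w_2·p_2 = 0.87 × 0.0351 = 0.030537
Marginal: 0.001872 + 0.030537 = 0.032409
P(Language 1 | data) = 0.001872 / 0.032409 ≈ 0.058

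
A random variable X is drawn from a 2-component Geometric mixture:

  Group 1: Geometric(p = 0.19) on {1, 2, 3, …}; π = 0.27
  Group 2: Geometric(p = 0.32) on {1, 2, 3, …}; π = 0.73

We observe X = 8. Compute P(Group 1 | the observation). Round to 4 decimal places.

Apply Bayes' rule: the posterior for each component is proportional to its prior times its likelihood at x.
Component likelihoods at x = 8:
  f_1 = 0.19·(1−0.19)^7 = 0.19·0.228768 = 0.0434659
  f_2 = 0.32·(1−0.32)^7 = 0.32·0.0672299 = 0.0215136
Prior × likelihood for each component:
  w_1·f_1 = 0.27 × 0.0434659 = 0.0117358
  w_2·f_2 = 0.73 × 0.0215136 = 0.0157049
Marginal: 0.0117358 + 0.0157049 = 0.0274407
Responsibility of Group 1: 0.0117358 / 0.0274407 ≈ 0.4277

0.4277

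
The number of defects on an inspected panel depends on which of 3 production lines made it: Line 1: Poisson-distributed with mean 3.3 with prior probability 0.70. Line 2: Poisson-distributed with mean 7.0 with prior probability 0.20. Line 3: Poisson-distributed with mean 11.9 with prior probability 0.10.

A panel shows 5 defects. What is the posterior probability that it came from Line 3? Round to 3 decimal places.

0.012

Posterior ∝ prior × likelihood, so P(k | x) ∝ w_k f_k(x); normalise over all components.
Poisson probabilities:
  L_1 = 0.120286
  L_2 = 0.127717
  L_3 = 0.0135036
Unnormalised posteriors:
  w_1·L_1 = 0.70 × 0.120286 = 0.0842005
  w_2·L_2 = 0.20 × 0.127717 = 0.0255433
  w_3·L_3 = 0.10 × 0.0135036 = 0.00135036
Normaliser: 0.0842005 + 0.0255433 + 0.00135036 = 0.111094
Responsibility of Line 3: 0.00135036 / 0.111094 ≈ 0.012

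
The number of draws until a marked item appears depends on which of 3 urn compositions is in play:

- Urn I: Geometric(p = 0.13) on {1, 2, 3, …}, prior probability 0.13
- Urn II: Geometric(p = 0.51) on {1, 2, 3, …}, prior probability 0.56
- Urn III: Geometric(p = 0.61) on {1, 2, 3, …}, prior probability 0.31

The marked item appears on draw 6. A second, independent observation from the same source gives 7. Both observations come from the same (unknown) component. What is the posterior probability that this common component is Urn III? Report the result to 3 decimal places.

Posterior ∝ prior × likelihood, so P(k | x) ∝ π_k f_k(x); normalise over all components.
Since both observations come from the same component, the likelihood for component k is f_k(x₁)·f_k(x₂).
  p_I = [0.13·(1−0.13)^5 = 0.13·0.498421 = 0.0647947] × [0.0563714] = 0.00365257
  p_II = [0.51·(1−0.51)^5 = 0.51·0.0282475 = 0.0144062] × [0.00705906] = 0.000101694
  p_III = [0.61·(1−0.61)^5 = 0.61·0.00902242 = 0.00550368] × [0.00214643] = 1.18133e-05
Prior × likelihood for each component:
  π_I·p_I = 0.13 × 0.00365257 = 0.000474834
  π_II·p_II = 0.56 × 0.000101694 = 5.69489e-05
  π_III·p_III = 0.31 × 1.18133e-05 = 3.66212e-06
Marginal: 0.000474834 + 5.69489e-05 + 3.66212e-06 = 0.000535445
P(Urn III | x₁, x₂) ≈ 0.007

0.007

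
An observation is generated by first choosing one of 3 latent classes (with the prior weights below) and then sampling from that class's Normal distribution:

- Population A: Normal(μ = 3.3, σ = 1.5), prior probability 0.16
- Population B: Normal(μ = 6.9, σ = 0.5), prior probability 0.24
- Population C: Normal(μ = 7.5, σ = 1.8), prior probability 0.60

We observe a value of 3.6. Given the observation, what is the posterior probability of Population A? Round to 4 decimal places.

The responsibility of component k is w_k f_k(x) divided by Σ_j w_j f_j(x).
Normal densities:
  f_A = (1/(1.5·√(2π)))·exp(−(3.6−3.3)²/(2·1.5²)) = 0.265962·exp(-0.02000) = 0.260695
  f_B = (1/(0.5·√(2π)))·exp(−(3.6−6.9)²/(2·0.5²)) = 0.797885·exp(-21.78000) = 2.77336e-10
  f_C = (1/(1.8·√(2π)))·exp(−(3.6−7.5)²/(2·1.8²)) = 0.221635·exp(-2.34722) = 0.0211959
Weight by the priors:
  w_A·f_A = 0.16 × 0.260695 = 0.0417112
  w_B·f_B = 0.24 × 2.77336e-10 = 6.65606e-11
  w_C·f_C = 0.60 × 0.0211959 = 0.0127175
Evidence: 0.0417112 + 6.65606e-11 + 0.0127175 = 0.0544288
So the posterior for Population A is 0.0417112 / 0.0544288 ≈ 0.7663.

0.7663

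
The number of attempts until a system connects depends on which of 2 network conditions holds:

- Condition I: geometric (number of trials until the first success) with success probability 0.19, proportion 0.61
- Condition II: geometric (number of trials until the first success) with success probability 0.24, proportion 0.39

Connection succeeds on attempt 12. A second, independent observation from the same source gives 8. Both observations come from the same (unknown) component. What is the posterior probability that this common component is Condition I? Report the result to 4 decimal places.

By Bayes' theorem, P(k | x) = P(Z=k) f_k(x) / Σ_j P(Z=j) f_j(x).
Since both observations come from the same component, the likelihood for component k is f_k(x₁)·f_k(x₂).
  L_I = [0.19·(1−0.19)^11 = 0.19·0.0984771 = 0.0187106] × [0.0434659] = 0.000813275
  L_II = [0.24·(1−0.24)^11 = 0.24·0.0488596 = 0.0117263] × [0.0351485] = 0.000412161
Weight by the priors:
  P(Z=I)·L_I = 0.61 × 0.000813275 = 0.000496098
  P(Z=II)·L_II = 0.39 × 0.000412161 = 0.000160743
Sum: 0.000496098 + 0.000160743 = 0.000656841
P(Condition I | data) = 0.000496098 / 0.000656841 ≈ 0.7553

0.7553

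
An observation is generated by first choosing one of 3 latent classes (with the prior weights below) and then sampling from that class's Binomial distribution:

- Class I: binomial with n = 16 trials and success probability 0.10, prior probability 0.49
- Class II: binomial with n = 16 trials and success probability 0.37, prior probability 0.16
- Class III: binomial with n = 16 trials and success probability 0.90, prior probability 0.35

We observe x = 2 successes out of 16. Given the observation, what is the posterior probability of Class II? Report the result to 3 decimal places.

0.029

The responsibility of component k is w_k f_k(x) divided by Σ_j w_j f_j(x).
Binomial probabilities:
  L_I = C(16,2)·0.10^2·0.90^14 = 120·0.01·0.228768 = 0.274522
  L_II = C(16,2)·0.37^2·0.63^14 = 120·0.1369·0.00155156 = 0.025489
  L_III = C(16,2)·0.90^2·0.10^14 = 120·0.81·1e-14 = 9.72e-13
Prior × likelihood for each component:
  w_I·L_I = 0.49 × 0.274522 = 0.134516
  w_II·L_II = 0.16 × 0.025489 = 0.00407824
  w_III·L_III = 0.35 × 9.72e-13 = 3.402e-13
Evidence: 0.134516 + 0.00407824 + 3.402e-13 = 0.138594
So the posterior for Class II is 0.00407824 / 0.138594 ≈ 0.029.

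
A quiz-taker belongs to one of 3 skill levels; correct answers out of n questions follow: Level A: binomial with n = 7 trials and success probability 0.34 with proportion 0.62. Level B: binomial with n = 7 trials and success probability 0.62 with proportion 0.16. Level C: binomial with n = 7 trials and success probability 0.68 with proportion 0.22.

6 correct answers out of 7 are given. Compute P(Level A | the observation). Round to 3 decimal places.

Apply Bayes' rule: the posterior for each component is proportional to its prior times its likelihood at x.
Component likelihoods at x = 6 correct answers out of 7:
  L_A = 0.007137
  L_B = 0.151089
  L_C = 0.221463
Unnormalised posteriors:
  π_A·L_A = 0.62 × 0.007137 = 0.00442494
  π_B·L_B = 0.16 × 0.151089 = 0.0241742
  π_C·L_C = 0.22 × 0.221463 = 0.0487219
Sum: 0.00442494 + 0.0241742 + 0.0487219 = 0.077321
Responsibility of Level A: 0.00442494 / 0.077321 ≈ 0.057

0.057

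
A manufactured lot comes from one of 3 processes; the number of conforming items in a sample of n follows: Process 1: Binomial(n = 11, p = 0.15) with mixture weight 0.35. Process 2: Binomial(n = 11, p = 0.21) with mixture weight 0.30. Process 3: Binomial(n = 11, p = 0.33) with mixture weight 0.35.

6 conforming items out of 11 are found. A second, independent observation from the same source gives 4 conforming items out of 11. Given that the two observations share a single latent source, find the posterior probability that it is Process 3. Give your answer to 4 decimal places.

0.9311

The responsibility of component k is w_k f_k(x) divided by Σ_j w_j f_j(x).
Since both observations come from the same component, the likelihood for component k is f_k(x₁)·f_k(x₂).
  p_1 = [0.00233499] × [0.0535564] = 0.000125053
  p_2 = [0.0121925] × [0.123248] = 0.00150271
  p_3 = [0.0805563] × [0.237188] = 0.019107
Multiply by the mixture weights:
  w_1·p_1 = 0.35 × 0.000125053 = 4.37687e-05
  w_2·p_2 = 0.30 × 0.00150271 = 0.000450812
  w_3·p_3 = 0.35 × 0.019107 = 0.00668746
Evidence: 4.37687e-05 + 0.000450812 + 0.00668746 = 0.00718204
P(Process 3 | x₁,x₂) ≈ 0.9311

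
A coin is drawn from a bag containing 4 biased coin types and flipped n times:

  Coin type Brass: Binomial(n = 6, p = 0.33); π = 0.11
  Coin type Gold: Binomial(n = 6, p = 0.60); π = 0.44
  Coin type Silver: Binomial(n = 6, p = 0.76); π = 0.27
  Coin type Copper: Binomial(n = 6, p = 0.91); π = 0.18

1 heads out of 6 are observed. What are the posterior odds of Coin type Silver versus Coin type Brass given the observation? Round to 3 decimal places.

0.033

Only the two components matter; the odds are (π_i f_i(x)) / (π_j f_j(x)).
Evaluate each component's likelihood at the observed value:
  p_Brass = 0.267325
  p_Gold = 0.036864
  p_Silver = 0.00363096
  p_Copper = 3.22408e-05
Posterior odds = (π_Silver·p_Silver) / (π_Brass·p_Brass) = (0.27·0.00363096) / (0.11·0.267325) = 0.000980358 / 0.0294057 ≈ 0.033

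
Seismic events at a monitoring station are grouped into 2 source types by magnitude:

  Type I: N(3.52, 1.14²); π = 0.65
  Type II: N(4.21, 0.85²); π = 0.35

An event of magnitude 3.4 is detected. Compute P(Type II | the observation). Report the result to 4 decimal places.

The responsibility of component k is P(Z=k) f_k(x) divided by Σ_j P(Z=j) f_j(x).
Normal densities:
  L_I = (1/(1.14·√(2π)))·exp(−(3.4−3.52)²/(2·1.14²)) = 0.349949·exp(-0.00554) = 0.348016
  L_II = (1/(0.85·√(2π)))·exp(−(3.4−4.21)²/(2·0.85²)) = 0.469344·exp(-0.45405) = 0.298058
Prior × likelihood for each component:
  P(Z=I)·L_I = 0.65 × 0.348016 = 0.22621
  P(Z=II)·L_II = 0.35 × 0.298058 = 0.10432
Denominator: 0.22621 + 0.10432 = 0.330531
Responsibility of Type II: 0.10432 / 0.330531 ≈ 0.3156

0.3156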